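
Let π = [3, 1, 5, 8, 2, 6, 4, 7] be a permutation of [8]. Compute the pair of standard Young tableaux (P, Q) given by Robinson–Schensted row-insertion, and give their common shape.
P = [1, 2, 4, 7] / [3, 5, 6] / [8];  Q = [1, 3, 4, 8] / [2, 5, 6] / [7];  common shape = (4, 3, 1)

Row-insert the values π_1, π_2, … into P one at a time, bumping the leftmost entry strictly greater than the inserted value down to the next row. The recording tableau Q records, in position (i, j), the step at which that cell was added to P.
  Insert 3 (step 1): P = [3];  Q = [1]
  Insert 1 (step 2): P = [1] / [3];  Q = [1] / [2]
  Insert 5 (step 3): P = [1, 5] / [3];  Q = [1, 3] / [2]
  Insert 8 (step 4): P = [1, 5, 8] / [3];  Q = [1, 3, 4] / [2]
  Insert 2 (step 5): P = [1, 2, 8] / [3, 5];  Q = [1, 3, 4] / [2, 5]
  Insert 6 (step 6): P = [1, 2, 6] / [3, 5, 8];  Q = [1, 3, 4] / [2, 5, 6]
  Insert 4 (step 7): P = [1, 2, 4] / [3, 5, 6] / [8];  Q = [1, 3, 4] / [2, 5, 6] / [7]
  Insert 7 (step 8): P = [1, 2, 4, 7] / [3, 5, 6] / [8];  Q = [1, 3, 4, 8] / [2, 5, 6] / [7]
Final shape: (4, 3, 1).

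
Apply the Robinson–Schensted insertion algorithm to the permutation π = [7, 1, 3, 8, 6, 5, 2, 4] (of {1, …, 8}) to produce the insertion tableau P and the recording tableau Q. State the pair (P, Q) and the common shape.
P = [1, 2, 4] / [3, 5] / [6, 8] / [7];  Q = [1, 3, 4] / [2, 5] / [6, 8] / [7];  common shape = (3, 2, 2, 1)

Row-insert the values π_1, π_2, … into P one at a time, bumping the leftmost entry strictly greater than the inserted value down to the next row. The recording tableau Q records, in position (i, j), the step at which that cell was added to P.
  Insert 7 (step 1): P = [7];  Q = [1]
  Insert 1 (step 2): P = [1] / [7];  Q = [1] / [2]
  Insert 3 (step 3): P = [1, 3] / [7];  Q = [1, 3] / [2]
  Insert 8 (step 4): P = [1, 3, 8] / [7];  Q = [1, 3, 4] / [2]
  Insert 6 (step 5): P = [1, 3, 6] / [7, 8];  Q = [1, 3, 4] / [2, 5]
  Insert 5 (step 6): P = [1, 3, 5] / [6, 8] / [7];  Q = [1, 3, 4] / [2, 5] / [6]
  Insert 2 (step 7): P = [1, 2, 5] / [3, 8] / [6] / [7];  Q = [1, 3, 4] / [2, 5] / [6] / [7]
  Insert 4 (step 8): P = [1, 2, 4] / [3, 5] / [6, 8] / [7];  Q = [1, 3, 4] / [2, 5] / [6, 8] / [7]
Final shape: (3, 2, 2, 1).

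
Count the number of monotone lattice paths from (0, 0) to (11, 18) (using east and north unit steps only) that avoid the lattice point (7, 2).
Number of paths = 34422870

Total paths from (0, 0) to (11, 18): C(29, 11) = 34597290. Paths through (7, 2): (paths (0, 0) → (7, 2)) × (paths (7, 2) → (11, 18)) = C(9, 7) · C(20, 4) = 36 · 4845 = 174420. Avoidance count = 34597290 − 174420 = 34422870.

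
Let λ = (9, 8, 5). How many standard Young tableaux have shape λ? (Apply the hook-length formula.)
# SYT of shape (9, 8, 5) = 31039008

Hook-length formula: f^λ = n! / Π hook(c), product over all cells c of the Young diagram. For λ = (9, 8, 5), n = 22 boxes. Hook lengths by row (left-to-right, top-to-bottom): [11, 10, 9, 8, 7, 5, 4, 3, 1]; [9, 8, 7, 6, 5, 3, 2, 1]; [5, 4, 3, 2, 1]. Product of hooks = 36212520960000. So f^λ = 22! / 36212520960000 = 1124000727777607680000 / 36212520960000 = 31039008.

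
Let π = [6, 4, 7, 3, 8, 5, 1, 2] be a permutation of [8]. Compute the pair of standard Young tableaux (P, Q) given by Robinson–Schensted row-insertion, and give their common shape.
P = [1, 2, 8] / [3, 5] / [4, 7] / [6];  Q = [1, 3, 5] / [2, 6] / [4, 8] / [7];  common shape = (3, 2, 2, 1)

Row-insert the values π_1, π_2, … into P one at a time, bumping the leftmost entry strictly greater than the inserted value down to the next row. The recording tableau Q records, in position (i, j), the step at which that cell was added to P.
  Insert 6 (step 1): P = [6];  Q = [1]
  Insert 4 (step 2): P = [4] / [6];  Q = [1] / [2]
  Insert 7 (step 3): P = [4, 7] / [6];  Q = [1, 3] / [2]
  Insert 3 (step 4): P = [3, 7] / [4] / [6];  Q = [1, 3] / [2] / [4]
  Insert 8 (step 5): P = [3, 7, 8] / [4] / [6];  Q = [1, 3, 5] / [2] / [4]
  Insert 5 (step 6): P = [3, 5, 8] / [4, 7] / [6];  Q = [1, 3, 5] / [2, 6] / [4]
  Insert 1 (step 7): P = [1, 5, 8] / [3, 7] / [4] / [6];  Q = [1, 3, 5] / [2, 6] / [4] / [7]
  Insert 2 (step 8): P = [1, 2, 8] / [3, 5] / [4, 7] / [6];  Q = [1, 3, 5] / [2, 6] / [4, 8] / [7]
Final shape: (3, 2, 2, 1).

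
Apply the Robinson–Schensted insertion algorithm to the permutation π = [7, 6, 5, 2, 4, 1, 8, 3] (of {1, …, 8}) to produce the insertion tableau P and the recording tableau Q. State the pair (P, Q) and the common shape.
P = [1, 3, 8] / [2, 4] / [5] / [6] / [7];  Q = [1, 5, 7] / [2, 8] / [3] / [4] / [6];  common shape = (3, 2, 1, 1, 1)

Row-insert the values π_1, π_2, … into P one at a time, bumping the leftmost entry strictly greater than the inserted value down to the next row. The recording tableau Q records, in position (i, j), the step at which that cell was added to P.
  Insert 7 (step 1): P = [7];  Q = [1]
  Insert 6 (step 2): P = [6] / [7];  Q = [1] / [2]
  Insert 5 (step 3): P = [5] / [6] / [7];  Q = [1] / [2] / [3]
  Insert 2 (step 4): P = [2] / [5] / [6] / [7];  Q = [1] / [2] / [3] / [4]
  Insert 4 (step 5): P = [2, 4] / [5] / [6] / [7];  Q = [1, 5] / [2] / [3] / [4]
  Insert 1 (step 6): P = [1, 4] / [2] / [5] / [6] / [7];  Q = [1, 5] / [2] / [3] / [4] / [6]
  Insert 8 (step 7): P = [1, 4, 8] / [2] / [5] / [6] / [7];  Q = [1, 5, 7] / [2] / [3] / [4] / [6]
  Insert 3 (step 8): P = [1, 3, 8] / [2, 4] / [5] / [6] / [7];  Q = [1, 5, 7] / [2, 8] / [3] / [4] / [6]
Final shape: (3, 2, 1, 1, 1).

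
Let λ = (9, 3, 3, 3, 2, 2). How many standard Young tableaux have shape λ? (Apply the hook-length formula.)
# SYT of shape (9, 3, 3, 3, 2, 2) = 472747968

Hook-length formula: f^λ = n! / Π hook(c), product over all cells c of the Young diagram. For λ = (9, 3, 3, 3, 2, 2), n = 22 boxes. Hook lengths by row (left-to-right, top-to-bottom): [14, 13, 10, 6, 5, 4, 3, 2, 1]; [7, 6, 3]; [6, 5, 2]; [5, 4, 1]; [3, 2]; [2, 1]. Product of hooks = 2377589760000. So f^λ = 22! / 2377589760000 = 1124000727777607680000 / 2377589760000 = 472747968.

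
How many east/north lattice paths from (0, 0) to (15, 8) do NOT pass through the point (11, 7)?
Number of paths = 331194

Total paths from (0, 0) to (15, 8): C(23, 15) = 490314. Paths through (11, 7): (paths (0, 0) → (11, 7)) × (paths (11, 7) → (15, 8)) = C(18, 11) · C(5, 4) = 31824 · 5 = 159120. Avoidance count = 490314 − 159120 = 331194.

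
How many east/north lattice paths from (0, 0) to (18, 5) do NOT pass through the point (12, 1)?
Number of paths = 30919

Total paths from (0, 0) to (18, 5): C(23, 18) = 33649. Paths through (12, 1): (paths (0, 0) → (12, 1)) × (paths (12, 1) → (18, 5)) = C(13, 12) · C(10, 6) = 13 · 210 = 2730. Avoidance count = 33649 − 2730 = 30919.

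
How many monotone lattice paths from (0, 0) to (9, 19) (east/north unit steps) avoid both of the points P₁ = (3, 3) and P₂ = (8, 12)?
Number of paths = 4727200

Inclusion–exclusion. Total paths: C(28, 9) = 6906900. Through P₁: C(6, 3)·C(22, 6) = 1492260. Through P₂: C(20, 8)·C(8, 1) = 1007760. Since P₁ is strictly southwest of P₂, a monotone path through both must visit P₁ then P₂; paths through both = C(6, 3)·C(14, 5)·C(8, 1) = 320320. Avoid both = 6906900 − 1492260 − 1007760 + 320320 = 4727200.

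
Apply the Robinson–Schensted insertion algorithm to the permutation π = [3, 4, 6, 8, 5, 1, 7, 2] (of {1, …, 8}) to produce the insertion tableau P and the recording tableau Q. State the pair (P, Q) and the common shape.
P = [1, 2, 5, 7] / [3, 4] / [6, 8];  Q = [1, 2, 3, 4] / [5, 7] / [6, 8];  common shape = (4, 2, 2)

Row-insert the values π_1, π_2, … into P one at a time, bumping the leftmost entry strictly greater than the inserted value down to the next row. The recording tableau Q records, in position (i, j), the step at which that cell was added to P.
  Insert 3 (step 1): P = [3];  Q = [1]
  Insert 4 (step 2): P = [3, 4];  Q = [1, 2]
  Insert 6 (step 3): P = [3, 4, 6];  Q = [1, 2, 3]
  Insert 8 (step 4): P = [3, 4, 6, 8];  Q = [1, 2, 3, 4]
  Insert 5 (step 5): P = [3, 4, 5, 8] / [6];  Q = [1, 2, 3, 4] / [5]
  Insert 1 (step 6): P = [1, 4, 5, 8] / [3] / [6];  Q = [1, 2, 3, 4] / [5] / [6]
  Insert 7 (step 7): P = [1, 4, 5, 7] / [3, 8] / [6];  Q = [1, 2, 3, 4] / [5, 7] / [6]
  Insert 2 (step 8): P = [1, 2, 5, 7] / [3, 4] / [6, 8];  Q = [1, 2, 3, 4] / [5, 7] / [6, 8]
Final shape: (4, 2, 2).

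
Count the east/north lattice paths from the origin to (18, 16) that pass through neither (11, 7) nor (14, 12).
Number of paths = 1288605950

Inclusion–exclusion. Total paths: C(34, 18) = 2203961430. Through P₁: C(18, 11)·C(16, 7) = 364066560. Through P₂: C(26, 14)·C(8, 4) = 676039000. Since P₁ is strictly southwest of P₂, a monotone path through both must visit P₁ then P₂; paths through both = C(18, 11)·C(8, 3)·C(8, 4) = 124750080. Avoid both = 2203961430 − 364066560 − 676039000 + 124750080 = 1288605950.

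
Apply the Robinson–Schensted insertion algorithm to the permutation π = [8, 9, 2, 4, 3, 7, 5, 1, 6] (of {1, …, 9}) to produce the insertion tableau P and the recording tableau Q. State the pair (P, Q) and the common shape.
P = [1, 3, 5, 6] / [2, 7] / [4, 9] / [8];  Q = [1, 2, 6, 9] / [3, 4] / [5, 7] / [8];  common shape = (4, 2, 2, 1)

Row-insert the values π_1, π_2, … into P one at a time, bumping the leftmost entry strictly greater than the inserted value down to the next row. The recording tableau Q records, in position (i, j), the step at which that cell was added to P.
  Insert 8 (step 1): P = [8];  Q = [1]
  Insert 9 (step 2): P = [8, 9];  Q = [1, 2]
  Insert 2 (step 3): P = [2, 9] / [8];  Q = [1, 2] / [3]
  Insert 4 (step 4): P = [2, 4] / [8, 9];  Q = [1, 2] / [3, 4]
  Insert 3 (step 5): P = [2, 3] / [4, 9] / [8];  Q = [1, 2] / [3, 4] / [5]
  Insert 7 (step 6): P = [2, 3, 7] / [4, 9] / [8];  Q = [1, 2, 6] / [3, 4] / [5]
  Insert 5 (step 7): P = [2, 3, 5] / [4, 7] / [8, 9];  Q = [1, 2, 6] / [3, 4] / [5, 7]
  Insert 1 (step 8): P = [1, 3, 5] / [2, 7] / [4, 9] / [8];  Q = [1, 2, 6] / [3, 4] / [5, 7] / [8]
  Insert 6 (step 9): P = [1, 3, 5, 6] / [2, 7] / [4, 9] / [8];  Q = [1, 2, 6, 9] / [3, 4] / [5, 7] / [8]
Final shape: (4, 2, 2, 1).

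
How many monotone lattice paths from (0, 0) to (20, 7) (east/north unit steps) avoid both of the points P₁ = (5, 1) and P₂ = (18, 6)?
Number of paths = 312882

Inclusion–exclusion. Total paths: C(27, 20) = 888030. Through P₁: C(6, 5)·C(21, 15) = 325584. Through P₂: C(24, 18)·C(3, 2) = 403788. Since P₁ is strictly southwest of P₂, a monotone path through both must visit P₁ then P₂; paths through both = C(6, 5)·C(18, 13)·C(3, 2) = 154224. Avoid both = 888030 − 325584 − 403788 + 154224 = 312882.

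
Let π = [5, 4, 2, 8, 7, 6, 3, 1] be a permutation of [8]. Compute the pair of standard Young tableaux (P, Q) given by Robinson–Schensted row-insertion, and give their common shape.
P = [1, 3] / [2, 6] / [4, 7] / [5] / [8];  Q = [1, 4] / [2, 5] / [3, 6] / [7] / [8];  common shape = (2, 2, 2, 1, 1)

Row-insert the values π_1, π_2, … into P one at a time, bumping the leftmost entry strictly greater than the inserted value down to the next row. The recording tableau Q records, in position (i, j), the step at which that cell was added to P.
  Insert 5 (step 1): P = [5];  Q = [1]
  Insert 4 (step 2): P = [4] / [5];  Q = [1] / [2]
  Insert 2 (step 3): P = [2] / [4] / [5];  Q = [1] / [2] / [3]
  Insert 8 (step 4): P = [2, 8] / [4] / [5];  Q = [1, 4] / [2] / [3]
  Insert 7 (step 5): P = [2, 7] / [4, 8] / [5];  Q = [1, 4] / [2, 5] / [3]
  Insert 6 (step 6): P = [2, 6] / [4, 7] / [5, 8];  Q = [1, 4] / [2, 5] / [3, 6]
  Insert 3 (step 7): P = [2, 3] / [4, 6] / [5, 7] / [8];  Q = [1, 4] / [2, 5] / [3, 6] / [7]
  Insert 1 (step 8): P = [1, 3] / [2, 6] / [4, 7] / [5] / [8];  Q = [1, 4] / [2, 5] / [3, 6] / [7] / [8]
Final shape: (2, 2, 2, 1, 1).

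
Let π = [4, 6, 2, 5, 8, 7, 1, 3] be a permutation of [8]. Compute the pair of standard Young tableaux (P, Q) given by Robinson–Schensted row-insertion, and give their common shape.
P = [1, 3, 7] / [2, 5, 8] / [4, 6];  Q = [1, 2, 5] / [3, 4, 6] / [7, 8];  common shape = (3, 3, 2)

Row-insert the values π_1, π_2, … into P one at a time, bumping the leftmost entry strictly greater than the inserted value down to the next row. The recording tableau Q records, in position (i, j), the step at which that cell was added to P.
  Insert 4 (step 1): P = [4];  Q = [1]
  Insert 6 (step 2): P = [4, 6];  Q = [1, 2]
  Insert 2 (step 3): P = [2, 6] / [4];  Q = [1, 2] / [3]
  Insert 5 (step 4): P = [2, 5] / [4, 6];  Q = [1, 2] / [3, 4]
  Insert 8 (step 5): P = [2, 5, 8] / [4, 6];  Q = [1, 2, 5] / [3, 4]
  Insert 7 (step 6): P = [2, 5, 7] / [4, 6, 8];  Q = [1, 2, 5] / [3, 4, 6]
  Insert 1 (step 7): P = [1, 5, 7] / [2, 6, 8] / [4];  Q = [1, 2, 5] / [3, 4, 6] / [7]
  Insert 3 (step 8): P = [1, 3, 7] / [2, 5, 8] / [4, 6];  Q = [1, 2, 5] / [3, 4, 6] / [7, 8]
Final shape: (3, 3, 2).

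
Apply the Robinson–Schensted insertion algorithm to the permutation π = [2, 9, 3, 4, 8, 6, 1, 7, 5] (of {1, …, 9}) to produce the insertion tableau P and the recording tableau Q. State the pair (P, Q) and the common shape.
P = [1, 3, 4, 5, 7] / [2, 6] / [8] / [9];  Q = [1, 2, 4, 5, 8] / [3, 9] / [6] / [7];  common shape = (5, 2, 1, 1)

Row-insert the values π_1, π_2, … into P one at a time, bumping the leftmost entry strictly greater than the inserted value down to the next row. The recording tableau Q records, in position (i, j), the step at which that cell was added to P.
  Insert 2 (step 1): P = [2];  Q = [1]
  Insert 9 (step 2): P = [2, 9];  Q = [1, 2]
  Insert 3 (step 3): P = [2, 3] / [9];  Q = [1, 2] / [3]
  Insert 4 (step 4): P = [2, 3, 4] / [9];  Q = [1, 2, 4] / [3]
  Insert 8 (step 5): P = [2, 3, 4, 8] / [9];  Q = [1, 2, 4, 5] / [3]
  Insert 6 (step 6): P = [2, 3, 4, 6] / [8] / [9];  Q = [1, 2, 4, 5] / [3] / [6]
  Insert 1 (step 7): P = [1, 3, 4, 6] / [2] / [8] / [9];  Q = [1, 2, 4, 5] / [3] / [6] / [7]
  Insert 7 (step 8): P = [1, 3, 4, 6, 7] / [2] / [8] / [9];  Q = [1, 2, 4, 5, 8] / [3] / [6] / [7]
  Insert 5 (step 9): P = [1, 3, 4, 5, 7] / [2, 6] / [8] / [9];  Q = [1, 2, 4, 5, 8] / [3, 9] / [6] / [7]
Final shape: (5, 2, 1, 1).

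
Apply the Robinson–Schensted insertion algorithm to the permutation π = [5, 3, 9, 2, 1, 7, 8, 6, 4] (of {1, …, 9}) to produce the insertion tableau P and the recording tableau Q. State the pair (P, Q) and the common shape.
P = [1, 4, 8] / [2, 6] / [3, 7] / [5, 9];  Q = [1, 3, 7] / [2, 6] / [4, 8] / [5, 9];  common shape = (3, 2, 2, 2)

Row-insert the values π_1, π_2, … into P one at a time, bumping the leftmost entry strictly greater than the inserted value down to the next row. The recording tableau Q records, in position (i, j), the step at which that cell was added to P.
  Insert 5 (step 1): P = [5];  Q = [1]
  Insert 3 (step 2): P = [3] / [5];  Q = [1] / [2]
  Insert 9 (step 3): P = [3, 9] / [5];  Q = [1, 3] / [2]
  Insert 2 (step 4): P = [2, 9] / [3] / [5];  Q = [1, 3] / [2] / [4]
  Insert 1 (step 5): P = [1, 9] / [2] / [3] / [5];  Q = [1, 3] / [2] / [4] / [5]
  Insert 7 (step 6): P = [1, 7] / [2, 9] / [3] / [5];  Q = [1, 3] / [2, 6] / [4] / [5]
  Insert 8 (step 7): P = [1, 7, 8] / [2, 9] / [3] / [5];  Q = [1, 3, 7] / [2, 6] / [4] / [5]
  Insert 6 (step 8): P = [1, 6, 8] / [2, 7] / [3, 9] / [5];  Q = [1, 3, 7] / [2, 6] / [4, 8] / [5]
  Insert 4 (step 9): P = [1, 4, 8] / [2, 6] / [3, 7] / [5, 9];  Q = [1, 3, 7] / [2, 6] / [4, 8] / [5, 9]
Final shape: (3, 2, 2, 2).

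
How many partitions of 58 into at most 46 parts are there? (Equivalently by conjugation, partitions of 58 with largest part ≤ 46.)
p(58, parts ≤ 46) = 715025

Use the recurrence p(n, m) = p(n, m−1) + p(n−m, m): either the largest part is < m (count p(n, m−1)) or the largest part is exactly m (remove one copy of m, count p(n−m, m)). With p(0, ·) = 1 this gives p(58, parts ≤ 46) = 715025. (By conjugating Young diagrams, this also counts partitions of 58 into at most 46 parts.)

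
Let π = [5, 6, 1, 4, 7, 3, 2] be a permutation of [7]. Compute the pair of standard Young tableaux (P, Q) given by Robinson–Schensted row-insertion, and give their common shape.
P = [1, 2, 7] / [3, 6] / [4] / [5];  Q = [1, 2, 5] / [3, 4] / [6] / [7];  common shape = (3, 2, 1, 1)

Row-insert the values π_1, π_2, … into P one at a time, bumping the leftmost entry strictly greater than the inserted value down to the next row. The recording tableau Q records, in position (i, j), the step at which that cell was added to P.
  Insert 5 (step 1): P = [5];  Q = [1]
  Insert 6 (step 2): P = [5, 6];  Q = [1, 2]
  Insert 1 (step 3): P = [1, 6] / [5];  Q = [1, 2] / [3]
  Insert 4 (step 4): P = [1, 4] / [5, 6];  Q = [1, 2] / [3, 4]
  Insert 7 (step 5): P = [1, 4, 7] / [5, 6];  Q = [1, 2, 5] / [3, 4]
  Insert 3 (step 6): P = [1, 3, 7] / [4, 6] / [5];  Q = [1, 2, 5] / [3, 4] / [6]
  Insert 2 (step 7): P = [1, 2, 7] / [3, 6] / [4] / [5];  Q = [1, 2, 5] / [3, 4] / [6] / [7]
Final shape: (3, 2, 1, 1).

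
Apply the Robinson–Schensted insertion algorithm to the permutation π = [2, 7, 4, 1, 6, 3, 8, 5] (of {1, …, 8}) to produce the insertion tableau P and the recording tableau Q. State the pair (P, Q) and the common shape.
P = [1, 3, 5, 8] / [2, 4, 6] / [7];  Q = [1, 2, 5, 7] / [3, 6, 8] / [4];  common shape = (4, 3, 1)

Row-insert the values π_1, π_2, … into P one at a time, bumping the leftmost entry strictly greater than the inserted value down to the next row. The recording tableau Q records, in position (i, j), the step at which that cell was added to P.
  Insert 2 (step 1): P = [2];  Q = [1]
  Insert 7 (step 2): P = [2, 7];  Q = [1, 2]
  Insert 4 (step 3): P = [2, 4] / [7];  Q = [1, 2] / [3]
  Insert 1 (step 4): P = [1, 4] / [2] / [7];  Q = [1, 2] / [3] / [4]
  Insert 6 (step 5): P = [1, 4, 6] / [2] / [7];  Q = [1, 2, 5] / [3] / [4]
  Insert 3 (step 6): P = [1, 3, 6] / [2, 4] / [7];  Q = [1, 2, 5] / [3, 6] / [4]
  Insert 8 (step 7): P = [1, 3, 6, 8] / [2, 4] / [7];  Q = [1, 2, 5, 7] / [3, 6] / [4]
  Insert 5 (step 8): P = [1, 3, 5, 8] / [2, 4, 6] / [7];  Q = [1, 2, 5, 7] / [3, 6, 8] / [4]
Final shape: (4, 3, 1).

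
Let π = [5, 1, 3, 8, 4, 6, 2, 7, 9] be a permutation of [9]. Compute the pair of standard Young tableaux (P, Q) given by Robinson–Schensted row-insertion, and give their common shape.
P = [1, 2, 4, 6, 7, 9] / [3, 8] / [5];  Q = [1, 3, 4, 6, 8, 9] / [2, 5] / [7];  common shape = (6, 2, 1)

Row-insert the values π_1, π_2, … into P one at a time, bumping the leftmost entry strictly greater than the inserted value down to the next row. The recording tableau Q records, in position (i, j), the step at which that cell was added to P.
  Insert 5 (step 1): P = [5];  Q = [1]
  Insert 1 (step 2): P = [1] / [5];  Q = [1] / [2]
  Insert 3 (step 3): P = [1, 3] / [5];  Q = [1, 3] / [2]
  Insert 8 (step 4): P = [1, 3, 8] / [5];  Q = [1, 3, 4] / [2]
  Insert 4 (step 5): P = [1, 3, 4] / [5, 8];  Q = [1, 3, 4] / [2, 5]
  Insert 6 (step 6): P = [1, 3, 4, 6] / [5, 8];  Q = [1, 3, 4, 6] / [2, 5]
  Insert 2 (step 7): P = [1, 2, 4, 6] / [3, 8] / [5];  Q = [1, 3, 4, 6] / [2, 5] / [7]
  Insert 7 (step 8): P = [1, 2, 4, 6, 7] / [3, 8] / [5];  Q = [1, 3, 4, 6, 8] / [2, 5] / [7]
  Insert 9 (step 9): P = [1, 2, 4, 6, 7, 9] / [3, 8] / [5];  Q = [1, 3, 4, 6, 8, 9] / [2, 5] / [7]
Final shape: (6, 2, 1).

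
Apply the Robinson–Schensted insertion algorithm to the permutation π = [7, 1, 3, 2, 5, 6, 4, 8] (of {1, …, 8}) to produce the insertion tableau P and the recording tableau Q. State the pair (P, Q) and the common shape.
P = [1, 2, 4, 6, 8] / [3, 5] / [7];  Q = [1, 3, 5, 6, 8] / [2, 7] / [4];  common shape = (5, 2, 1)

Row-insert the values π_1, π_2, … into P one at a time, bumping the leftmost entry strictly greater than the inserted value down to the next row. The recording tableau Q records, in position (i, j), the step at which that cell was added to P.
  Insert 7 (step 1): P = [7];  Q = [1]
  Insert 1 (step 2): P = [1] / [7];  Q = [1] / [2]
  Insert 3 (step 3): P = [1, 3] / [7];  Q = [1, 3] / [2]
  Insert 2 (step 4): P = [1, 2] / [3] / [7];  Q = [1, 3] / [2] / [4]
  Insert 5 (step 5): P = [1, 2, 5] / [3] / [7];  Q = [1, 3, 5] / [2] / [4]
  Insert 6 (step 6): P = [1, 2, 5, 6] / [3] / [7];  Q = [1, 3, 5, 6] / [2] / [4]
  Insert 4 (step 7): P = [1, 2, 4, 6] / [3, 5] / [7];  Q = [1, 3, 5, 6] / [2, 7] / [4]
  Insert 8 (step 8): P = [1, 2, 4, 6, 8] / [3, 5] / [7];  Q = [1, 3, 5, 6, 8] / [2, 7] / [4]
Final shape: (5, 2, 1).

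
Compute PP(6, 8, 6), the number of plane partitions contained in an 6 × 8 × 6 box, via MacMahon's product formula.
PP(6, 8, 6) = 469699956117392

Evaluate the triple product over i = 1..6, j = 1..8, k = 1..6. The factors are (2/1) · (3/2) · (4/3) · (5/4) · (6/5) · (7/6) · (3/2) · (4/3) · … (288 factors total). The numerators and denominators telescope so the product is an integer; carrying out the multiplication exactly gives PP(6, 8, 6) = 469699956117392.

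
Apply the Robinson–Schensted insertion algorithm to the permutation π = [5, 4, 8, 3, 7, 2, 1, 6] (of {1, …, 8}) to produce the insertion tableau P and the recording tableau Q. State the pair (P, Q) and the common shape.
P = [1, 6] / [2, 7] / [3, 8] / [4] / [5];  Q = [1, 3] / [2, 5] / [4, 8] / [6] / [7];  common shape = (2, 2, 2, 1, 1)

Row-insert the values π_1, π_2, … into P one at a time, bumping the leftmost entry strictly greater than the inserted value down to the next row. The recording tableau Q records, in position (i, j), the step at which that cell was added to P.
  Insert 5 (step 1): P = [5];  Q = [1]
  Insert 4 (step 2): P = [4] / [5];  Q = [1] / [2]
  Insert 8 (step 3): P = [4, 8] / [5];  Q = [1, 3] / [2]
  Insert 3 (step 4): P = [3, 8] / [4] / [5];  Q = [1, 3] / [2] / [4]
  Insert 7 (step 5): P = [3, 7] / [4, 8] / [5];  Q = [1, 3] / [2, 5] / [4]
  Insert 2 (step 6): P = [2, 7] / [3, 8] / [4] / [5];  Q = [1, 3] / [2, 5] / [4] / [6]
  Insert 1 (step 7): P = [1, 7] / [2, 8] / [3] / [4] / [5];  Q = [1, 3] / [2, 5] / [4] / [6] / [7]
  Insert 6 (step 8): P = [1, 6] / [2, 7] / [3, 8] / [4] / [5];  Q = [1, 3] / [2, 5] / [4, 8] / [6] / [7]
Final shape: (2, 2, 2, 1, 1).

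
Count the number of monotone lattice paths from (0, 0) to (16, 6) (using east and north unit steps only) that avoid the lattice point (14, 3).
Number of paths = 67813

Total paths from (0, 0) to (16, 6): C(22, 16) = 74613. Paths through (14, 3): (paths (0, 0) → (14, 3)) × (paths (14, 3) → (16, 6)) = C(17, 14) · C(5, 2) = 680 · 10 = 6800. Avoidance count = 74613 − 6800 = 67813.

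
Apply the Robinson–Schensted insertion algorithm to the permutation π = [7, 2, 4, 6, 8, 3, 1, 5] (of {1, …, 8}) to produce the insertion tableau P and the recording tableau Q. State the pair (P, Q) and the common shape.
P = [1, 3, 5, 8] / [2, 6] / [4] / [7];  Q = [1, 3, 4, 5] / [2, 8] / [6] / [7];  common shape = (4, 2, 1, 1)

Row-insert the values π_1, π_2, … into P one at a time, bumping the leftmost entry strictly greater than the inserted value down to the next row. The recording tableau Q records, in position (i, j), the step at which that cell was added to P.
  Insert 7 (step 1): P = [7];  Q = [1]
  Insert 2 (step 2): P = [2] / [7];  Q = [1] / [2]
  Insert 4 (step 3): P = [2, 4] / [7];  Q = [1, 3] / [2]
  Insert 6 (step 4): P = [2, 4, 6] / [7];  Q = [1, 3, 4] / [2]
  Insert 8 (step 5): P = [2, 4, 6, 8] / [7];  Q = [1, 3, 4, 5] / [2]
  Insert 3 (step 6): P = [2, 3, 6, 8] / [4] / [7];  Q = [1, 3, 4, 5] / [2] / [6]
  Insert 1 (step 7): P = [1, 3, 6, 8] / [2] / [4] / [7];  Q = [1, 3, 4, 5] / [2] / [6] / [7]
  Insert 5 (step 8): P = [1, 3, 5, 8] / [2, 6] / [4] / [7];  Q = [1, 3, 4, 5] / [2, 8] / [6] / [7]
Final shape: (4, 2, 1, 1).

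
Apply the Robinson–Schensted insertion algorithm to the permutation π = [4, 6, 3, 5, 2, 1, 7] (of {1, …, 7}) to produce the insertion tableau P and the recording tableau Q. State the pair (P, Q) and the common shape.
P = [1, 5, 7] / [2, 6] / [3] / [4];  Q = [1, 2, 7] / [3, 4] / [5] / [6];  common shape = (3, 2, 1, 1)

Row-insert the values π_1, π_2, … into P one at a time, bumping the leftmost entry strictly greater than the inserted value down to the next row. The recording tableau Q records, in position (i, j), the step at which that cell was added to P.
  Insert 4 (step 1): P = [4];  Q = [1]
  Insert 6 (step 2): P = [4, 6];  Q = [1, 2]
  Insert 3 (step 3): P = [3, 6] / [4];  Q = [1, 2] / [3]
  Insert 5 (step 4): P = [3, 5] / [4, 6];  Q = [1, 2] / [3, 4]
  Insert 2 (step 5): P = [2, 5] / [3, 6] / [4];  Q = [1, 2] / [3, 4] / [5]
  Insert 1 (step 6): P = [1, 5] / [2, 6] / [3] / [4];  Q = [1, 2] / [3, 4] / [5] / [6]
  Insert 7 (step 7): P = [1, 5, 7] / [2, 6] / [3] / [4];  Q = [1, 2, 7] / [3, 4] / [5] / [6]
Final shape: (3, 2, 1, 1).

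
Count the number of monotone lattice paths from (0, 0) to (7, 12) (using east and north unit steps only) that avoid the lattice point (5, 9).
Number of paths = 30368

Total paths from (0, 0) to (7, 12): C(19, 7) = 50388. Paths through (5, 9): (paths (0, 0) → (5, 9)) × (paths (5, 9) → (7, 12)) = C(14, 5) · C(5, 2) = 2002 · 10 = 20020. Avoidance count = 50388 − 20020 = 30368.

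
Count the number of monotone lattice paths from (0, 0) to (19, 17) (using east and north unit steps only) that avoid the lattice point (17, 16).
Number of paths = 5097087270

Total paths from (0, 0) to (19, 17): C(36, 19) = 8597496600. Paths through (17, 16): (paths (0, 0) → (17, 16)) × (paths (17, 16) → (19, 17)) = C(33, 17) · C(3, 2) = 1166803110 · 3 = 3500409330. Avoidance count = 8597496600 − 3500409330 = 5097087270.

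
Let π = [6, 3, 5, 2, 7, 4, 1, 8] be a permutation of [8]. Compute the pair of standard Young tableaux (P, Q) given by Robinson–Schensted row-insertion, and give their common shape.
P = [1, 4, 7, 8] / [2, 5] / [3] / [6];  Q = [1, 3, 5, 8] / [2, 6] / [4] / [7];  common shape = (4, 2, 1, 1)

Row-insert the values π_1, π_2, … into P one at a time, bumping the leftmost entry strictly greater than the inserted value down to the next row. The recording tableau Q records, in position (i, j), the step at which that cell was added to P.
  Insert 6 (step 1): P = [6];  Q = [1]
  Insert 3 (step 2): P = [3] / [6];  Q = [1] / [2]
  Insert 5 (step 3): P = [3, 5] / [6];  Q = [1, 3] / [2]
  Insert 2 (step 4): P = [2, 5] / [3] / [6];  Q = [1, 3] / [2] / [4]
  Insert 7 (step 5): P = [2, 5, 7] / [3] / [6];  Q = [1, 3, 5] / [2] / [4]
  Insert 4 (step 6): P = [2, 4, 7] / [3, 5] / [6];  Q = [1, 3, 5] / [2, 6] / [4]
  Insert 1 (step 7): P = [1, 4, 7] / [2, 5] / [3] / [6];  Q = [1, 3, 5] / [2, 6] / [4] / [7]
  Insert 8 (step 8): P = [1, 4, 7, 8] / [2, 5] / [3] / [6];  Q = [1, 3, 5, 8] / [2, 6] / [4] / [7]
Final shape: (4, 2, 1, 1).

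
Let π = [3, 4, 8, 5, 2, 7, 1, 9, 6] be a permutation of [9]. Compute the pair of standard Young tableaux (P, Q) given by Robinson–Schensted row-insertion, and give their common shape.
P = [1, 4, 5, 6, 9] / [2, 7] / [3] / [8];  Q = [1, 2, 3, 6, 8] / [4, 9] / [5] / [7];  common shape = (5, 2, 1, 1)

Row-insert the values π_1, π_2, … into P one at a time, bumping the leftmost entry strictly greater than the inserted value down to the next row. The recording tableau Q records, in position (i, j), the step at which that cell was added to P.
  Insert 3 (step 1): P = [3];  Q = [1]
  Insert 4 (step 2): P = [3, 4];  Q = [1, 2]
  Insert 8 (step 3): P = [3, 4, 8];  Q = [1, 2, 3]
  Insert 5 (step 4): P = [3, 4, 5] / [8];  Q = [1, 2, 3] / [4]
  Insert 2 (step 5): P = [2, 4, 5] / [3] / [8];  Q = [1, 2, 3] / [4] / [5]
  Insert 7 (step 6): P = [2, 4, 5, 7] / [3] / [8];  Q = [1, 2, 3, 6] / [4] / [5]
  Insert 1 (step 7): P = [1, 4, 5, 7] / [2] / [3] / [8];  Q = [1, 2, 3, 6] / [4] / [5] / [7]
  Insert 9 (step 8): P = [1, 4, 5, 7, 9] / [2] / [3] / [8];  Q = [1, 2, 3, 6, 8] / [4] / [5] / [7]
  Insert 6 (step 9): P = [1, 4, 5, 6, 9] / [2, 7] / [3] / [8];  Q = [1, 2, 3, 6, 8] / [4, 9] / [5] / [7]
Final shape: (5, 2, 1, 1).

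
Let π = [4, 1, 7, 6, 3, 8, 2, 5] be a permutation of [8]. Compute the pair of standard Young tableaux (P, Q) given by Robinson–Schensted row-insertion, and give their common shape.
P = [1, 2, 5] / [3, 6, 8] / [4] / [7];  Q = [1, 3, 6] / [2, 4, 8] / [5] / [7];  common shape = (3, 3, 1, 1)

Row-insert the values π_1, π_2, … into P one at a time, bumping the leftmost entry strictly greater than the inserted value down to the next row. The recording tableau Q records, in position (i, j), the step at which that cell was added to P.
  Insert 4 (step 1): P = [4];  Q = [1]
  Insert 1 (step 2): P = [1] / [4];  Q = [1] / [2]
  Insert 7 (step 3): P = [1, 7] / [4];  Q = [1, 3] / [2]
  Insert 6 (step 4): P = [1, 6] / [4, 7];  Q = [1, 3] / [2, 4]
  Insert 3 (step 5): P = [1, 3] / [4, 6] / [7];  Q = [1, 3] / [2, 4] / [5]
  Insert 8 (step 6): P = [1, 3, 8] / [4, 6] / [7];  Q = [1, 3, 6] / [2, 4] / [5]
  Insert 2 (step 7): P = [1, 2, 8] / [3, 6] / [4] / [7];  Q = [1, 3, 6] / [2, 4] / [5] / [7]
  Insert 5 (step 8): P = [1, 2, 5] / [3, 6, 8] / [4] / [7];  Q = [1, 3, 6] / [2, 4, 8] / [5] / [7]
Final shape: (3, 3, 1, 1).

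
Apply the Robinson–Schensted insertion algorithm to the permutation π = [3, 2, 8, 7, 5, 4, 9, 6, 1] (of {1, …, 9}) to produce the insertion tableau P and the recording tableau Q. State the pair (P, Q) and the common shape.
P = [1, 4, 6] / [2, 5, 9] / [3] / [7] / [8];  Q = [1, 3, 7] / [2, 4, 8] / [5] / [6] / [9];  common shape = (3, 3, 1, 1, 1)

Row-insert the values π_1, π_2, … into P one at a time, bumping the leftmost entry strictly greater than the inserted value down to the next row. The recording tableau Q records, in position (i, j), the step at which that cell was added to P.
  Insert 3 (step 1): P = [3];  Q = [1]
  Insert 2 (step 2): P = [2] / [3];  Q = [1] / [2]
  Insert 8 (step 3): P = [2, 8] / [3];  Q = [1, 3] / [2]
  Insert 7 (step 4): P = [2, 7] / [3, 8];  Q = [1, 3] / [2, 4]
  Insert 5 (step 5): P = [2, 5] / [3, 7] / [8];  Q = [1, 3] / [2, 4] / [5]
  Insert 4 (step 6): P = [2, 4] / [3, 5] / [7] / [8];  Q = [1, 3] / [2, 4] / [5] / [6]
  Insert 9 (step 7): P = [2, 4, 9] / [3, 5] / [7] / [8];  Q = [1, 3, 7] / [2, 4] / [5] / [6]
  Insert 6 (step 8): P = [2, 4, 6] / [3, 5, 9] / [7] / [8];  Q = [1, 3, 7] / [2, 4, 8] / [5] / [6]
  Insert 1 (step 9): P = [1, 4, 6] / [2, 5, 9] / [3] / [7] / [8];  Q = [1, 3, 7] / [2, 4, 8] / [5] / [6] / [9]
Final shape: (3, 3, 1, 1, 1).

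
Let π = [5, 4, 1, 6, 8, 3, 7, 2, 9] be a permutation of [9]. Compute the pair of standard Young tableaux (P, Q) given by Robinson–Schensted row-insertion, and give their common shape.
P = [1, 2, 7, 9] / [3, 6, 8] / [4] / [5];  Q = [1, 4, 5, 9] / [2, 6, 7] / [3] / [8];  common shape = (4, 3, 1, 1)

Row-insert the values π_1, π_2, … into P one at a time, bumping the leftmost entry strictly greater than the inserted value down to the next row. The recording tableau Q records, in position (i, j), the step at which that cell was added to P.
  Insert 5 (step 1): P = [5];  Q = [1]
  Insert 4 (step 2): P = [4] / [5];  Q = [1] / [2]
  Insert 1 (step 3): P = [1] / [4] / [5];  Q = [1] / [2] / [3]
  Insert 6 (step 4): P = [1, 6] / [4] / [5];  Q = [1, 4] / [2] / [3]
  Insert 8 (step 5): P = [1, 6, 8] / [4] / [5];  Q = [1, 4, 5] / [2] / [3]
  Insert 3 (step 6): P = [1, 3, 8] / [4, 6] / [5];  Q = [1, 4, 5] / [2, 6] / [3]
  Insert 7 (step 7): P = [1, 3, 7] / [4, 6, 8] / [5];  Q = [1, 4, 5] / [2, 6, 7] / [3]
  Insert 2 (step 8): P = [1, 2, 7] / [3, 6, 8] / [4] / [5];  Q = [1, 4, 5] / [2, 6, 7] / [3] / [8]
  Insert 9 (step 9): P = [1, 2, 7, 9] / [3, 6, 8] / [4] / [5];  Q = [1, 4, 5, 9] / [2, 6, 7] / [3] / [8]
Final shape: (4, 3, 1, 1).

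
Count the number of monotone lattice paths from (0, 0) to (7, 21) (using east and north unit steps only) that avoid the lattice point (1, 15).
Number of paths = 1169256

Total paths from (0, 0) to (7, 21): C(28, 7) = 1184040. Paths through (1, 15): (paths (0, 0) → (1, 15)) × (paths (1, 15) → (7, 21)) = C(16, 1) · C(12, 6) = 16 · 924 = 14784. Avoidance count = 1184040 − 14784 = 1169256.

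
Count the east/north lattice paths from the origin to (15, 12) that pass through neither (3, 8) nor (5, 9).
Number of paths = 16652558

Inclusion–exclusion. Total paths: C(27, 15) = 17383860. Through P₁: C(11, 3)·C(16, 12) = 300300. Through P₂: C(14, 5)·C(13, 10) = 572572. Since P₁ is strictly southwest of P₂, a monotone path through both must visit P₁ then P₂; paths through both = C(11, 3)·C(3, 2)·C(13, 10) = 141570. Avoid both = 17383860 − 300300 − 572572 + 141570 = 16652558.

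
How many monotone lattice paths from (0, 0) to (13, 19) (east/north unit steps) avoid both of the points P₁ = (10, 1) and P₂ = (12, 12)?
Number of paths = 325732586

Inclusion–exclusion. Total paths: C(32, 13) = 347373600. Through P₁: C(11, 10)·C(21, 3) = 14630. Through P₂: C(24, 12)·C(8, 1) = 21633248. Since P₁ is strictly southwest of P₂, a monotone path through both must visit P₁ then P₂; paths through both = C(11, 10)·C(13, 2)·C(8, 1) = 6864. Avoid both = 347373600 − 14630 − 21633248 + 6864 = 325732586.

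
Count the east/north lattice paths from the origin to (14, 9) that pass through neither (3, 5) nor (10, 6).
Number of paths = 476150

Inclusion–exclusion. Total paths: C(23, 14) = 817190. Through P₁: C(8, 3)·C(15, 11) = 76440. Through P₂: C(16, 10)·C(7, 4) = 280280. Since P₁ is strictly southwest of P₂, a monotone path through both must visit P₁ then P₂; paths through both = C(8, 3)·C(8, 7)·C(7, 4) = 15680. Avoid both = 817190 − 76440 − 280280 + 15680 = 476150.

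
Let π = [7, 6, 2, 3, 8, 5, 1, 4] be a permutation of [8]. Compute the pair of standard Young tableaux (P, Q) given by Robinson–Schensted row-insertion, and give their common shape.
P = [1, 3, 4] / [2, 5] / [6, 8] / [7];  Q = [1, 4, 5] / [2, 6] / [3, 8] / [7];  common shape = (3, 2, 2, 1)

Row-insert the values π_1, π_2, … into P one at a time, bumping the leftmost entry strictly greater than the inserted value down to the next row. The recording tableau Q records, in position (i, j), the step at which that cell was added to P.
  Insert 7 (step 1): P = [7];  Q = [1]
  Insert 6 (step 2): P = [6] / [7];  Q = [1] / [2]
  Insert 2 (step 3): P = [2] / [6] / [7];  Q = [1] / [2] / [3]
  Insert 3 (step 4): P = [2, 3] / [6] / [7];  Q = [1, 4] / [2] / [3]
  Insert 8 (step 5): P = [2, 3, 8] / [6] / [7];  Q = [1, 4, 5] / [2] / [3]
  Insert 5 (step 6): P = [2, 3, 5] / [6, 8] / [7];  Q = [1, 4, 5] / [2, 6] / [3]
  Insert 1 (step 7): P = [1, 3, 5] / [2, 8] / [6] / [7];  Q = [1, 4, 5] / [2, 6] / [3] / [7]
  Insert 4 (step 8): P = [1, 3, 4] / [2, 5] / [6, 8] / [7];  Q = [1, 4, 5] / [2, 6] / [3, 8] / [7]
Final shape: (3, 2, 2, 1).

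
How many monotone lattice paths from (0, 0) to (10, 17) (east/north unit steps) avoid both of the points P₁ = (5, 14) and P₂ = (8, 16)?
Number of paths = 5927544

Inclusion–exclusion. Total paths: C(27, 10) = 8436285. Through P₁: C(19, 5)·C(8, 5) = 651168. Through P₂: C(24, 8)·C(3, 2) = 2206413. Since P₁ is strictly southwest of P₂, a monotone path through both must visit P₁ then P₂; paths through both = C(19, 5)·C(5, 3)·C(3, 2) = 348840. Avoid both = 8436285 − 651168 − 2206413 + 348840 = 5927544.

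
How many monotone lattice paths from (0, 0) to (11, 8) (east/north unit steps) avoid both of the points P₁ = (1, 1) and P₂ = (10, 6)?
Number of paths = 24674

Inclusion–exclusion. Total paths: C(19, 11) = 75582. Through P₁: C(2, 1)·C(17, 10) = 38896. Through P₂: C(16, 10)·C(3, 1) = 24024. Since P₁ is strictly southwest of P₂, a monotone path through both must visit P₁ then P₂; paths through both = C(2, 1)·C(14, 9)·C(3, 1) = 12012. Avoid both = 75582 − 38896 − 24024 + 12012 = 24674.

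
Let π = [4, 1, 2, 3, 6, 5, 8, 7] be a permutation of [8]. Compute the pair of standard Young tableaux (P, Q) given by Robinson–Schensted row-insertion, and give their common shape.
P = [1, 2, 3, 5, 7] / [4, 6, 8];  Q = [1, 3, 4, 5, 7] / [2, 6, 8];  common shape = (5, 3)

Row-insert the values π_1, π_2, … into P one at a time, bumping the leftmost entry strictly greater than the inserted value down to the next row. The recording tableau Q records, in position (i, j), the step at which that cell was added to P.
  Insert 4 (step 1): P = [4];  Q = [1]
  Insert 1 (step 2): P = [1] / [4];  Q = [1] / [2]
  Insert 2 (step 3): P = [1, 2] / [4];  Q = [1, 3] / [2]
  Insert 3 (step 4): P = [1, 2, 3] / [4];  Q = [1, 3, 4] / [2]
  Insert 6 (step 5): P = [1, 2, 3, 6] / [4];  Q = [1, 3, 4, 5] / [2]
  Insert 5 (step 6): P = [1, 2, 3, 5] / [4, 6];  Q = [1, 3, 4, 5] / [2, 6]
  Insert 8 (step 7): P = [1, 2, 3, 5, 8] / [4, 6];  Q = [1, 3, 4, 5, 7] / [2, 6]
  Insert 7 (step 8): P = [1, 2, 3, 5, 7] / [4, 6, 8];  Q = [1, 3, 4, 5, 7] / [2, 6, 8]
Final shape: (5, 3).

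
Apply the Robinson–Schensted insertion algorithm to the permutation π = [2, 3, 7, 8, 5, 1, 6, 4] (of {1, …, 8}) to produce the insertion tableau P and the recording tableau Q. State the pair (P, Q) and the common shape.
P = [1, 3, 4, 6] / [2, 5] / [7, 8];  Q = [1, 2, 3, 4] / [5, 7] / [6, 8];  common shape = (4, 2, 2)

Row-insert the values π_1, π_2, … into P one at a time, bumping the leftmost entry strictly greater than the inserted value down to the next row. The recording tableau Q records, in position (i, j), the step at which that cell was added to P.
  Insert 2 (step 1): P = [2];  Q = [1]
  Insert 3 (step 2): P = [2, 3];  Q = [1, 2]
  Insert 7 (step 3): P = [2, 3, 7];  Q = [1, 2, 3]
  Insert 8 (step 4): P = [2, 3, 7, 8];  Q = [1, 2, 3, 4]
  Insert 5 (step 5): P = [2, 3, 5, 8] / [7];  Q = [1, 2, 3, 4] / [5]
  Insert 1 (step 6): P = [1, 3, 5, 8] / [2] / [7];  Q = [1, 2, 3, 4] / [5] / [6]
  Insert 6 (step 7): P = [1, 3, 5, 6] / [2, 8] / [7];  Q = [1, 2, 3, 4] / [5, 7] / [6]
  Insert 4 (step 8): P = [1, 3, 4, 6] / [2, 5] / [7, 8];  Q = [1, 2, 3, 4] / [5, 7] / [6, 8]
Final shape: (4, 2, 2).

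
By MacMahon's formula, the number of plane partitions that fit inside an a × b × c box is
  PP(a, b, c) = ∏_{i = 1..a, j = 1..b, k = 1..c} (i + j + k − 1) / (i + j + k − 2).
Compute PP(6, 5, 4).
PP(6, 5, 4) = 133613766

Evaluate the triple product over i = 1..6, j = 1..5, k = 1..4. The factors are (2/1) · (3/2) · (4/3) · (5/4) · (3/2) · (4/3) · (5/4) · (6/5) · … (120 factors total). The numerators and denominators telescope so the product is an integer; carrying out the multiplication exactly gives PP(6, 5, 4) = 133613766.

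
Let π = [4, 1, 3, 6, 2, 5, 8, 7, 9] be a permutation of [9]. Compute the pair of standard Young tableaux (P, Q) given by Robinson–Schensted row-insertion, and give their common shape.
P = [1, 2, 5, 7, 9] / [3, 6, 8] / [4];  Q = [1, 3, 4, 7, 9] / [2, 6, 8] / [5];  common shape = (5, 3, 1)

Row-insert the values π_1, π_2, … into P one at a time, bumping the leftmost entry strictly greater than the inserted value down to the next row. The recording tableau Q records, in position (i, j), the step at which that cell was added to P.
  Insert 4 (step 1): P = [4];  Q = [1]
  Insert 1 (step 2): P = [1] / [4];  Q = [1] / [2]
  Insert 3 (step 3): P = [1, 3] / [4];  Q = [1, 3] / [2]
  Insert 6 (step 4): P = [1, 3, 6] / [4];  Q = [1, 3, 4] / [2]
  Insert 2 (step 5): P = [1, 2, 6] / [3] / [4];  Q = [1, 3, 4] / [2] / [5]
  Insert 5 (step 6): P = [1, 2, 5] / [3, 6] / [4];  Q = [1, 3, 4] / [2, 6] / [5]
  Insert 8 (step 7): P = [1, 2, 5, 8] / [3, 6] / [4];  Q = [1, 3, 4, 7] / [2, 6] / [5]
  Insert 7 (step 8): P = [1, 2, 5, 7] / [3, 6, 8] / [4];  Q = [1, 3, 4, 7] / [2, 6, 8] / [5]
  Insert 9 (step 9): P = [1, 2, 5, 7, 9] / [3, 6, 8] / [4];  Q = [1, 3, 4, 7, 9] / [2, 6, 8] / [5]
Final shape: (5, 3, 1).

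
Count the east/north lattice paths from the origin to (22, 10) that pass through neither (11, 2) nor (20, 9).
Number of paths = 31248789

Inclusion–exclusion. Total paths: C(32, 22) = 64512240. Through P₁: C(13, 11)·C(19, 11) = 5895396. Through P₂: C(29, 20)·C(3, 2) = 30045015. Since P₁ is strictly southwest of P₂, a monotone path through both must visit P₁ then P₂; paths through both = C(13, 11)·C(16, 9)·C(3, 2) = 2676960. Avoid both = 64512240 − 5895396 − 30045015 + 2676960 = 31248789.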